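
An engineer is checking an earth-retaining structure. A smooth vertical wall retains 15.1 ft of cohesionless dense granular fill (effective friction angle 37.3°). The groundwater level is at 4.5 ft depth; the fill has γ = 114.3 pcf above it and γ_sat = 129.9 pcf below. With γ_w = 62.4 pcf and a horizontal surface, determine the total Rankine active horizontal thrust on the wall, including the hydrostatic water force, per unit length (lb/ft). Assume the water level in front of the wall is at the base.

6060 lb/ft

K_a = tan²(45° − φ/2) = 0.2453.
γ' = 129.9 − 62.4 = 67.50 pcf. Depth below WT = 10.6 ft.
σ'_h at WT = K_a γ d_w = 126.2 psf; at base = 126.2 + K_a γ' × 10.6 = 301.7 psf.
P₁ (0–4.5 ft) = ½×126.2×4.5 = 283.9. P₂ (4.5–15.1 ft) = ½(126.2+301.7)×10.6 = 2268.
P_w = ½ γ_w h₂² = 0.5×62.4×10.6² = 3506. Total = 283.9+2268+3506 = 6058 lb/ft.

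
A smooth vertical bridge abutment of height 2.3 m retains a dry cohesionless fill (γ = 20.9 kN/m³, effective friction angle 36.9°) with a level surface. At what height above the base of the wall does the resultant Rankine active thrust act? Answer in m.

0.767 m

K_a = 0.2497.
The pressure distribution is triangular, so the resultant acts at H/3 above the base = 2.3/3 = 0.7667 m.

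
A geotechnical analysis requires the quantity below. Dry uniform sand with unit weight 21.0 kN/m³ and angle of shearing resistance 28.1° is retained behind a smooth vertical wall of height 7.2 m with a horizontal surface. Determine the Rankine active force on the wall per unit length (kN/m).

K_a = tan²(45° − φ/2) = 0.3596.
P_a = ½ K_a γ H² = 0.5 × 0.3596 × 21.0 × 7.2² = 195.7 kN/m.

196 kN/m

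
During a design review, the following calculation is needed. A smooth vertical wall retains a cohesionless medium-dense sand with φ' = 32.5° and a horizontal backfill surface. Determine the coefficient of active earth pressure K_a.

K_a = (1 − sin φ)/(1 + sin φ) = (1 − sin 32.5°)/(1 + sin 32.5°) = 0.3010.

0.301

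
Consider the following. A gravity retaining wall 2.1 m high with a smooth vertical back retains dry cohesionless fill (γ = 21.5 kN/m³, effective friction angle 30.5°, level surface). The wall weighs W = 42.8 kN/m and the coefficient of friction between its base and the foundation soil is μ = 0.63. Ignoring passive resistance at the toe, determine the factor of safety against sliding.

1.74

K_a = tan²(45° − 30.5°/2) = 0.3267.
P_a = ½K_aγH² = 0.5×0.3267×21.5×2.1² = 15.49 kN/m, acting at H/3 = 0.7000 m above the base.
FS_sliding = μW / P_a = 0.63×42.8 / 15.49 = 1.741.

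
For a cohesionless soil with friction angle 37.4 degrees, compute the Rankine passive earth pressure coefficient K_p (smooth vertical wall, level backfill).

4.09

K_p = (1 + sin φ)/(1 − sin φ) = tan²(45° + 37.4°/2) = 4.094.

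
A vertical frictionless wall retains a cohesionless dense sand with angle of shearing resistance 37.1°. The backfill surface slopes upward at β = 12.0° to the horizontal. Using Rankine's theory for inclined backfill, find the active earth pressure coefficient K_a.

0.261

K_a = cos β · (cos β − √(cos²β − cos²φ)) / (cos β + √(cos²β − cos²φ)).
cos β = 0.9781, cos φ = 0.7976, √(cos²β − cos²φ) = 0.5662.
K_a = 0.9781 × (0.9781 − 0.5662)/(0.9781 + 0.5662) = 0.2609.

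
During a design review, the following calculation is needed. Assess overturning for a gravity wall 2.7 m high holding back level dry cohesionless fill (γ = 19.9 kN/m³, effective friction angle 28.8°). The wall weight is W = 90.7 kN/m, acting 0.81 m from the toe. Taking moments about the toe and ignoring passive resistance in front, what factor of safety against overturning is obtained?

K_a = tan²(45° − 28.8°/2) = 0.3498.
P_a = ½K_aγH² = 0.5×0.3498×19.9×2.7² = 25.37 kN/m, acting at H/3 = 0.9000 m above the base.
Overturning moment M_o = P_a × H/3 = 25.37 × 0.9000 = 22.83.
Resisting moment M_r = W × 0.81 = 90.7 × 0.81 = 73.47.
FS_overturning = M_r/M_o = 73.47/22.83 = 3.218.

3.22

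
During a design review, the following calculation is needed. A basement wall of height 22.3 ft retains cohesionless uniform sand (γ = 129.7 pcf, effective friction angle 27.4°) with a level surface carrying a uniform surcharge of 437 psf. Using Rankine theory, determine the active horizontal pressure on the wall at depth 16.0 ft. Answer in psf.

929 psf

K_a = (1 − sin φ)/(1 + sin φ) = 0.3697.
σ_v = γz + q = 129.7 × 16.0 + 437 = 2512 psf.
σ_h = K_a σ_v = 0.3697 × 2512 = 928.7 psf.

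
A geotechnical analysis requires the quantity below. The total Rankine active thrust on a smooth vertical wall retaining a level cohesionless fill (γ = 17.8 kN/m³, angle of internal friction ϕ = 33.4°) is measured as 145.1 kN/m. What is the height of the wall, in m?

K_a = 0.2899. P_a = ½ K_a γ H² ⇒ H = √(2P_a/(K_a γ)).
H = √(2×145.1/(0.2899×17.8)) = 7.499 m.

7.50 m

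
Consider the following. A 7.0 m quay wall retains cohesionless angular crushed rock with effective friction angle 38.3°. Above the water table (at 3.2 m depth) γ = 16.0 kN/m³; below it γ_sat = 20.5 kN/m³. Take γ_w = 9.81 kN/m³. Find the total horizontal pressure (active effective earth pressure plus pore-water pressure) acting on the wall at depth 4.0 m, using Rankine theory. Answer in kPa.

K_a = (1 − sin φ)/(1 + sin φ) = 0.2347.
γ' = 20.5 − 9.81 = 10.69 kN/m³.
Effective vertical stress at 4.0 m: σ'_v = 16.0×3.2 + 10.69×0.800 = 59.75 kPa.
σ'_h = K_a σ'_v = 0.2347 × 59.75 = 14.03 kPa; u = γ_w × 0.800 = 7.848 kPa.
Total σ_h = 14.03 + 7.848 = 21.87 kPa.

21.9 kPa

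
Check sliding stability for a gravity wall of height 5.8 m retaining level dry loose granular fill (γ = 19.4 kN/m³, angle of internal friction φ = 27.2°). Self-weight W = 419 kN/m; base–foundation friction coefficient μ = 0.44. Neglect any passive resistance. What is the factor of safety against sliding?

K_a = tan²(45° − 27.2°/2) = 0.3726.
P_a = ½K_aγH² = 0.5×0.3726×19.4×5.8² = 121.6 kN/m, acting at H/3 = 1.933 m above the base.
FS_sliding = μW / P_a = 0.44×419 / 121.6 = 1.516.

1.52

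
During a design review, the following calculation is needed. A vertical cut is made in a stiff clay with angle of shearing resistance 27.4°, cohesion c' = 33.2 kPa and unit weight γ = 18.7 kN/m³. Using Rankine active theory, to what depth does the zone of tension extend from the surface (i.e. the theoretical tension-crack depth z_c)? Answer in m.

K_a = tan²(45° − 27.4°/2) = 0.3697; √K_a = 0.6080.
The active pressure is zero where K_a γ z = 2c√K_a, so z_c = 2c/(γ√K_a) = 2×33.2/(18.7×0.6080) = 5.840 m.

5.84 m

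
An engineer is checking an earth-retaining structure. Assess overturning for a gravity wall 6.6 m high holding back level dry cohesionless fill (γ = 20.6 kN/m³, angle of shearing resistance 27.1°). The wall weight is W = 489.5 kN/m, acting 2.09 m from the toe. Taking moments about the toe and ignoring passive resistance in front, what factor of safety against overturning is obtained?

2.77

K_a = tan²(45° − 27.1°/2) = 0.3741.
P_a = ½K_aγH² = 0.5×0.3741×20.6×6.6² = 167.8 kN/m, acting at H/3 = 2.200 m above the base.
Overturning moment M_o = P_a × H/3 = 167.8 × 2.200 = 369.2.
Resisting moment M_r = W × 2.09 = 489.5 × 2.09 = 1023.
FS_overturning = M_r/M_o = 1023/369.2 = 2.771.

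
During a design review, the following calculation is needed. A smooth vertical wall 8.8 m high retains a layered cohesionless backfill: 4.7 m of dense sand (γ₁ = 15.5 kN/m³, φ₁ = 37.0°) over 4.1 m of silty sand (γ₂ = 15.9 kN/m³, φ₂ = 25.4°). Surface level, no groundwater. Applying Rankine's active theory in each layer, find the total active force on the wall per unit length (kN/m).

215 kN/m

K_a1 = tan²(45°−37.0°/2) = 0.2486; K_a2 = tan²(45°−25.4°/2) = 0.3996.
Layer 1: σ at base = K_a1 γ₁ h₁ = 18.11 kPa; P₁ = ½×18.11×4.7 = 42.56.
Layer 2: σ_v at top = γ₁h₁ = 72.85; σ_h top = K_a2×72.85 = 29.11; σ_h base = K_a2×(72.85+15.9×4.1) = 55.17.
P₂ = ½(29.11+55.17)×4.1 = 172.8. Total P_a = 42.56+172.8 = 215.3 kN/m.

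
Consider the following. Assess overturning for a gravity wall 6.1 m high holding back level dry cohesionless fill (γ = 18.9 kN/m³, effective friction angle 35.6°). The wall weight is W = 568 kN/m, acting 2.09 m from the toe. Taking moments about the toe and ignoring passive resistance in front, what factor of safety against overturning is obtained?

K_a = tan²(45° − 35.6°/2) = 0.2641.
P_a = ½K_aγH² = 0.5×0.2641×18.9×6.1² = 92.88 kN/m, acting at H/3 = 2.033 m above the base.
Overturning moment M_o = P_a × H/3 = 92.88 × 2.033 = 188.8.
Resisting moment M_r = W × 2.09 = 568 × 2.09 = 1187.
FS_overturning = M_r/M_o = 1187/188.8 = 6.286.

6.29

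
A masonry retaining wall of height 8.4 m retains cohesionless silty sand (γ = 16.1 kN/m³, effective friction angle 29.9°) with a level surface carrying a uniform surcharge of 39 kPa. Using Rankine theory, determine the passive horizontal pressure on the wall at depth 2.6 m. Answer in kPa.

242 kPa

K_p = (1 + sin φ)/(1 − sin φ) = 2.988.
σ_v = γz + q = 16.1 × 2.6 + 39 = 80.86 kPa.
σ_h = K_p σ_v = 2.988 × 80.86 = 241.6 kPa.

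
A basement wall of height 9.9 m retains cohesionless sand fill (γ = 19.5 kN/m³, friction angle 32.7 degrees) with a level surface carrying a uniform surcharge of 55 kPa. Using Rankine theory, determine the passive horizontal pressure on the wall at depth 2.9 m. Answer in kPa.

K_p = (1 + sin φ)/(1 − sin φ) = 3.350.
σ_v = γz + q = 19.5 × 2.9 + 55 = 111.5 kPa.
σ_h = K_p σ_v = 3.350 × 111.5 = 373.7 kPa.

374 kPa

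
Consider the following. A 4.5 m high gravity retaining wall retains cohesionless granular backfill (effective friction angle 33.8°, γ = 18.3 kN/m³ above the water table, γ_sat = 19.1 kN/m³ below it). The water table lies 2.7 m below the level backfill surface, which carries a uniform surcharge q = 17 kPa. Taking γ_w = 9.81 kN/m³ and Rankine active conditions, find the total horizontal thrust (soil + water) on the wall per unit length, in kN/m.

86.4 kN/m

K_a = tan²(45° − φ/2) = 0.2851.
γ' = 19.1 − 9.81 = 9.290 kN/m³. h₂ = H − d_w = 1.8 m.
σ'_h: at surface K_a·q = 4.847; at WT K_a(q+γd_w) = 18.93; at base K_a(q+γd_w+γ'h₂) = 23.70 kPa.
P₁ = ½(4.847+18.93)×2.7 = 32.10; P₂ = ½(18.93+23.70)×1.8 = 38.37; P_w = ½γ_w h₂² = 15.89.
Total = 32.10+38.37+15.89 = 86.37 kN/m.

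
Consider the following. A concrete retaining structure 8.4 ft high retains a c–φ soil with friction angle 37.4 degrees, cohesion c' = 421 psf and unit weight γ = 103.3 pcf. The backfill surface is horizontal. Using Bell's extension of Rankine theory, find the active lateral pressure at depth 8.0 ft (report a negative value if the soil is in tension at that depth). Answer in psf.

-214 psf

K_a = (1 − sin φ)/(1 + sin φ) = 0.2443.
σ_a = K_a γ z − 2c√K_a = 0.2443×103.3×8.0 − 2×421×0.4942 = -214.3 psf.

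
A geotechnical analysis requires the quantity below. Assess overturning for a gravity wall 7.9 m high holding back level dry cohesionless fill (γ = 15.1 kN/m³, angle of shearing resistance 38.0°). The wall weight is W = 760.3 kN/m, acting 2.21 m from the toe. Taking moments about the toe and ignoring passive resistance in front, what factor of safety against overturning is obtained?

K_a = tan²(45° − 38.0°/2) = 0.2379.
P_a = ½K_aγH² = 0.5×0.2379×15.1×7.9² = 112.1 kN/m, acting at H/3 = 2.633 m above the base.
Overturning moment M_o = P_a × H/3 = 112.1 × 2.633 = 295.2.
Resisting moment M_r = W × 2.21 = 760.3 × 2.21 = 1680.
FS_overturning = M_r/M_o = 1680/295.2 = 5.693.

5.69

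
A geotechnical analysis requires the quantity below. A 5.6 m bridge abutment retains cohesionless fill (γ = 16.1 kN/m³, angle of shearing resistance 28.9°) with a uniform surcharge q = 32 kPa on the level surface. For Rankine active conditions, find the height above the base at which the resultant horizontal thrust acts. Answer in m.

K_a = 0.3484.
Triangular part P₁ = ½K_aγH² = 87.94 at H/3 = 1.867 m; rectangular part P₂ = K_a q H = 62.43 at H/2 = 2.800 m.
ȳ = (P₁·1.867 + P₂·2.800)/(P₁+P₂) = 2.254 m.

2.25 m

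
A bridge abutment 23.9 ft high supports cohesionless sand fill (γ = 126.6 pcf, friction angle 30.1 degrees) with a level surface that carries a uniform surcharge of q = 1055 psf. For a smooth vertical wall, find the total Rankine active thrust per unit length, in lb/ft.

K_a = tan²(45° − φ/2) = 0.3320.
Soil triangle: ½ K_a γ H² = 0.5×0.3320×126.6×23.9² = 12000 lb/ft.
Surcharge rectangle: K_a q H = 0.3320×1055×23.9 = 8371 lb/ft.
Total = 12000 + 8371 = 20380 lb/ft.

20400 lb/ft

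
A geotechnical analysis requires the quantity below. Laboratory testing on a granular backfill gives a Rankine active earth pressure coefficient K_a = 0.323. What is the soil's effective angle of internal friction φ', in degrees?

30.8°

K_a = tan²(45° − φ/2) ⇒ 45° − φ/2 = arctan(√0.323) = 29.61°.
φ = 2(45° − 29.61°) = 30.78°.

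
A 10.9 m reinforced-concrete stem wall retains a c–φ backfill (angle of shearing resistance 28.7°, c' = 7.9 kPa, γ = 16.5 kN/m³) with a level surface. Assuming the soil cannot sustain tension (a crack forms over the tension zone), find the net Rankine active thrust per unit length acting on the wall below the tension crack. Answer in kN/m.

250 kN/m

K_a = 0.3511; √K_a = 0.5926.
Tension-crack depth z_c = 2c/(γ√K_a) = 2×7.9/(16.5×0.5926) = 1.616 m.
σ_a at base = K_a γ H − 2c√K_a = 0.3511×16.5×10.9 − 2×7.9×0.5926 = 53.79 kPa.
P_a = ½ × 53.79 × (H − z_c) = 0.5×53.79×9.284 = 249.7 kN/m.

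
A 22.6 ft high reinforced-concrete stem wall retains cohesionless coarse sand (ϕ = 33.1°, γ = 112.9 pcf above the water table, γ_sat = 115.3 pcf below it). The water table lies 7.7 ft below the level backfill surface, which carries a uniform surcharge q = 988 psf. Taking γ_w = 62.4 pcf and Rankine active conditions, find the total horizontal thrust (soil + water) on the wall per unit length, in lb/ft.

K_a = tan²(45° − φ/2) = 0.2936.
γ' = 115.3 − 62.4 = 52.90 pcf. h₂ = H − d_w = 14.9 ft.
σ'_h: at surface K_a·q = 290.1; at WT K_a(q+γd_w) = 545.3; at base K_a(q+γd_w+γ'h₂) = 776.7 psf.
P₁ = ½(290.1+545.3)×7.7 = 3216; P₂ = ½(545.3+776.7)×14.9 = 9848; P_w = ½γ_w h₂² = 6927.
Total = 3216+9848+6927 = 19990 lb/ft.

20000 lb/ft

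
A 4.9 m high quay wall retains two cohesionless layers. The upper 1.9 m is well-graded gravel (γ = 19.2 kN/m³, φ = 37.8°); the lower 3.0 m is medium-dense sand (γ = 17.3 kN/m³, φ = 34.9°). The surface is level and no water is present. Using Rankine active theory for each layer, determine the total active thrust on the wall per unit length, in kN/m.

59.3 kN/m

K_a1 = tan²(45°−37.8°/2) = 0.2400; K_a2 = tan²(45°−34.9°/2) = 0.2721.
Layer 1: σ at base = K_a1 γ₁ h₁ = 8.755 kPa; P₁ = ½×8.755×1.9 = 8.317.
Layer 2: σ_v at top = γ₁h₁ = 36.48; σ_h top = K_a2×36.48 = 9.928; σ_h base = K_a2×(36.48+17.3×3.0) = 24.05.
P₂ = ½(9.928+24.05)×3.0 = 50.97. Total P_a = 8.317+50.97 = 59.29 kN/m.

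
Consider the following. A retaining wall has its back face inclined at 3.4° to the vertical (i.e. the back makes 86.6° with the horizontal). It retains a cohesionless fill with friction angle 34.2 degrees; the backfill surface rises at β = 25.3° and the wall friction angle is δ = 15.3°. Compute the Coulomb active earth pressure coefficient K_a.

0.419

K_a = sin²(α+φ) / [sin²α · sin(α−δ) · (1 + √{sin(φ+δ)sin(φ−β) / (sin(α−δ)sin(α+β))})²].
With α = 86.6°, φ = 34.2°, δ = 15.3°, β = 25.3°: K_a = 0.4190.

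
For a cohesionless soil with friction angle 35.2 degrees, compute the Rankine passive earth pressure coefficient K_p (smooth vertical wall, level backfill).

3.72

K_p = (1 + sin φ)/(1 − sin φ) = tan²(45° + 35.2°/2) = 3.722.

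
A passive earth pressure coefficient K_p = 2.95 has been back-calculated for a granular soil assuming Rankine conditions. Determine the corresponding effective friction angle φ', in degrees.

K_p = (1+sin φ)/(1−sin φ) ⇒ sin φ = (K_p − 1)/(K_p + 1) = 0.4937.
φ = arcsin(0.4937) = 29.58°.

29.6°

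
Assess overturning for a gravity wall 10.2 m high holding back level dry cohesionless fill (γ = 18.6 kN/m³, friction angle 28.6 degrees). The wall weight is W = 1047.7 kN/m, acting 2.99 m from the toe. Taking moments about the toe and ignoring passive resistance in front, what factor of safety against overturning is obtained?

2.70

K_a = tan²(45° − 28.6°/2) = 0.3525.
P_a = ½K_aγH² = 0.5×0.3525×18.6×10.2² = 341.1 kN/m, acting at H/3 = 3.400 m above the base.
Overturning moment M_o = P_a × H/3 = 341.1 × 3.400 = 1160.
Resisting moment M_r = W × 2.99 = 1047.7 × 2.99 = 3133.
FS_overturning = M_r/M_o = 3133/1160 = 2.701.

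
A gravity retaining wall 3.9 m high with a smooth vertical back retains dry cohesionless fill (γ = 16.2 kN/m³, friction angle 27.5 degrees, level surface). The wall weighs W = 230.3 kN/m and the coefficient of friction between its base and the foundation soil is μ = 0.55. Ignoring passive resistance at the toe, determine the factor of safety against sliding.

K_a = tan²(45° − 27.5°/2) = 0.3682.
P_a = ½K_aγH² = 0.5×0.3682×16.2×3.9² = 45.37 kN/m, acting at H/3 = 1.300 m above the base.
FS_sliding = μW / P_a = 0.55×230.3 / 45.37 = 2.792.

2.79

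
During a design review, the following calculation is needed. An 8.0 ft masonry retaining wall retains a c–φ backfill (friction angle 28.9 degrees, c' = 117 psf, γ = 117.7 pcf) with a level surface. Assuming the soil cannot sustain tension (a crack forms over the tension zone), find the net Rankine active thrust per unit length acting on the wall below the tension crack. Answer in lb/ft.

440 lb/ft

K_a = 0.3484; √K_a = 0.5902.
Tension-crack depth z_c = 2c/(γ√K_a) = 2×117/(117.7×0.5902) = 3.368 ft.
σ_a at base = K_a γ H − 2c√K_a = 0.3484×117.7×8.0 − 2×117×0.5902 = 189.9 psf.
P_a = ½ × 189.9 × (H − z_c) = 0.5×189.9×4.632 = 439.8 lb/ft.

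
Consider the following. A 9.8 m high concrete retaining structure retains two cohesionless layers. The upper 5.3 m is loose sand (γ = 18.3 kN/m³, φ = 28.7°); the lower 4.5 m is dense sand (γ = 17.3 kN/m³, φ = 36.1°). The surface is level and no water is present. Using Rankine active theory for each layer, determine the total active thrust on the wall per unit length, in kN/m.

K_a1 = tan²(45°−28.7°/2) = 0.3511; K_a2 = tan²(45°−36.1°/2) = 0.2585.
Layer 1: σ at base = K_a1 γ₁ h₁ = 34.06 kPa; P₁ = ½×34.06×5.3 = 90.25.
Layer 2: σ_v at top = γ₁h₁ = 96.99; σ_h top = K_a2×96.99 = 25.07; σ_h base = K_a2×(96.99+17.3×4.5) = 45.20.
P₂ = ½(25.07+45.20)×4.5 = 158.1. Total P_a = 90.25+158.1 = 248.4 kN/m.

248 kN/m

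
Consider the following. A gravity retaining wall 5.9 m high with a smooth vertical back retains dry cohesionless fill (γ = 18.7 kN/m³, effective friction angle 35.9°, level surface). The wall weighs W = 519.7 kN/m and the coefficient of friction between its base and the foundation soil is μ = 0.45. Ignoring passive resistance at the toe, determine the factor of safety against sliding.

K_a = tan²(45° − 35.9°/2) = 0.2607.
P_a = ½K_aγH² = 0.5×0.2607×18.7×5.9² = 84.86 kN/m, acting at H/3 = 1.967 m above the base.
FS_sliding = μW / P_a = 0.45×519.7 / 84.86 = 2.756.

2.76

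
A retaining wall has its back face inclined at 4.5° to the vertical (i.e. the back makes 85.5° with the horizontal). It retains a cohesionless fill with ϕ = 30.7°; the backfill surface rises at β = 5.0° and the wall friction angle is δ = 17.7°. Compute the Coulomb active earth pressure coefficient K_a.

0.345

K_a = sin²(α+φ) / [sin²α · sin(α−δ) · (1 + √{sin(φ+δ)sin(φ−β) / (sin(α−δ)sin(α+β))})²].
With α = 85.5°, φ = 30.7°, δ = 17.7°, β = 5.0°: K_a = 0.3453.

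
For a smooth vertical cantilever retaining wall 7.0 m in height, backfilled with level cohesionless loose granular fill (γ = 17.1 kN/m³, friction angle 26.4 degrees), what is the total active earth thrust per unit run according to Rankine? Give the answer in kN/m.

161 kN/m

K_a = tan²(45° − φ/2) = 0.3844.
P_a = ½ K_a γ H² = 0.5 × 0.3844 × 17.1 × 7.0² = 161.1 kN/m.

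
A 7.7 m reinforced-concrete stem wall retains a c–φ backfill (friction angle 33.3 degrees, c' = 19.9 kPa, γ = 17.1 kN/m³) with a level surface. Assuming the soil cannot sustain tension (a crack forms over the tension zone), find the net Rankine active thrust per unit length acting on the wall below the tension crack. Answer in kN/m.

28.5 kN/m

K_a = 0.2911; √K_a = 0.5396.
Tension-crack depth z_c = 2c/(γ√K_a) = 2×19.9/(17.1×0.5396) = 4.314 m.
σ_a at base = K_a γ H − 2c√K_a = 0.2911×17.1×7.7 − 2×19.9×0.5396 = 16.86 kPa.
P_a = ½ × 16.86 × (H − z_c) = 0.5×16.86×3.386 = 28.55 kN/m.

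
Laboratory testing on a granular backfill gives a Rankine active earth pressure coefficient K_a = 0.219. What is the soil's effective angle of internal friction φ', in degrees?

K_a = tan²(45° − φ/2) ⇒ 45° − φ/2 = arctan(√0.219) = 25.08°.
φ = 2(45° − 25.08°) = 39.84°.

39.8°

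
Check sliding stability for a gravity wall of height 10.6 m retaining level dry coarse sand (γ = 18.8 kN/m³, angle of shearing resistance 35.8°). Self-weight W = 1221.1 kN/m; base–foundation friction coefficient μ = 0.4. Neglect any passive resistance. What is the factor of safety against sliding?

1.77

K_a = tan²(45° − 35.8°/2) = 0.2619.
P_a = ½K_aγH² = 0.5×0.2619×18.8×10.6² = 276.6 kN/m, acting at H/3 = 3.533 m above the base.
FS_sliding = μW / P_a = 0.4×1221.1 / 276.6 = 1.766.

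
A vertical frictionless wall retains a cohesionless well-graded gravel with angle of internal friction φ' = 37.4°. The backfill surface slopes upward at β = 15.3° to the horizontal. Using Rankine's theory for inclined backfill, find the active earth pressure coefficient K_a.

0.266

K_a = cos β · (cos β − √(cos²β − cos²φ)) / (cos β + √(cos²β − cos²φ)).
cos β = 0.9646, cos φ = 0.7944, √(cos²β − cos²φ) = 0.5471.
K_a = 0.9646 × (0.9646 − 0.5471)/(0.9646 + 0.5471) = 0.2664.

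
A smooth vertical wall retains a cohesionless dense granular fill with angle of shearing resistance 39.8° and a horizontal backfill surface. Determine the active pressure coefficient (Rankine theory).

K_a = tan²(45° − φ/2) = tan²(25.10°) = 0.2194.

0.219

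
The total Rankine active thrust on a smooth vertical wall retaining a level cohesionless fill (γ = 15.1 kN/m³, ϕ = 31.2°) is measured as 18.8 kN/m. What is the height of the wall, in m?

2.80 m

K_a = 0.3175. P_a = ½ K_a γ H² ⇒ H = √(2P_a/(K_a γ)).
H = √(2×18.8/(0.3175×15.1)) = 2.800 m.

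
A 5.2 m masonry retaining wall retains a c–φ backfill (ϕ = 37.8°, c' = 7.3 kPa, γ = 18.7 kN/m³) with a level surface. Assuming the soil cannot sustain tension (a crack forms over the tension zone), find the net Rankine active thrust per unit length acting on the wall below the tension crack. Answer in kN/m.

K_a = 0.2400; √K_a = 0.4899.
Tension-crack depth z_c = 2c/(γ√K_a) = 2×7.3/(18.7×0.4899) = 1.594 m.
σ_a at base = K_a γ H − 2c√K_a = 0.2400×18.7×5.2 − 2×7.3×0.4899 = 16.18 kPa.
P_a = ½ × 16.18 × (H − z_c) = 0.5×16.18×3.606 = 29.18 kN/m.

29.2 kN/m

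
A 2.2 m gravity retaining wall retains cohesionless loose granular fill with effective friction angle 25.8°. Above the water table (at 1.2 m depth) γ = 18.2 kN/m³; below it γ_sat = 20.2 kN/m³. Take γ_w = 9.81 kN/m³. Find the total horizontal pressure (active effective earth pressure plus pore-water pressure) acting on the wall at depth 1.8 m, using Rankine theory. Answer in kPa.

16.9 kPa

K_a = (1 − sin φ)/(1 + sin φ) = 0.3935.
γ' = 20.2 − 9.81 = 10.39 kN/m³.
Effective vertical stress at 1.8 m: σ'_v = 18.2×1.2 + 10.39×0.600 = 28.07 kPa.
σ'_h = K_a σ'_v = 0.3935 × 28.07 = 11.05 kPa; u = γ_w × 0.600 = 5.886 kPa.
Total σ_h = 11.05 + 5.886 = 16.93 kPa.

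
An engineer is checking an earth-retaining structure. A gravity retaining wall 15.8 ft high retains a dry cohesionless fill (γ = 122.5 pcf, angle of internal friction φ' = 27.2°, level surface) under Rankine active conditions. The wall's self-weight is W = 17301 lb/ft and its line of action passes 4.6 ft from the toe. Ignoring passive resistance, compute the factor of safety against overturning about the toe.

2.65

K_a = tan²(45° − 27.2°/2) = 0.3726.
P_a = ½K_aγH² = 0.5×0.3726×122.5×15.8² = 5697 lb/ft, acting at H/3 = 5.267 ft above the base.
Overturning moment M_o = P_a × H/3 = 5697 × 5.267 = 30000.
Resisting moment M_r = W × 4.6 = 17301 × 4.6 = 79580.
FS_overturning = M_r/M_o = 79580/30000 = 2.652.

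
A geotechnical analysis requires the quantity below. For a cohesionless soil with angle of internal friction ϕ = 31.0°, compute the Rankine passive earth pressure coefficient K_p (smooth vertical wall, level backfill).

K_p = (1 + sin φ)/(1 − sin φ) = tan²(45° + 31.0°/2) = 3.124.

3.12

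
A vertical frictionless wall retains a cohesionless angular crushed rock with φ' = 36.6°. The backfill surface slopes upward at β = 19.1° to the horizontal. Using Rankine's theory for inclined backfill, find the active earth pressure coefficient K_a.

K_a = cos β · (cos β − √(cos²β − cos²φ)) / (cos β + √(cos²β − cos²φ)).
cos β = 0.9449, cos φ = 0.8028, √(cos²β − cos²φ) = 0.4984.
K_a = 0.9449 × (0.9449 − 0.4984)/(0.9449 + 0.4984) = 0.2923.

0.292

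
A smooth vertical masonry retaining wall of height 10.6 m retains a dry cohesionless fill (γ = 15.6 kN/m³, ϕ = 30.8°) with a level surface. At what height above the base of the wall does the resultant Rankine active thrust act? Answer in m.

3.53 m

K_a = 0.3227.
The pressure distribution is triangular, so the resultant acts at H/3 above the base = 10.6/3 = 3.533 m.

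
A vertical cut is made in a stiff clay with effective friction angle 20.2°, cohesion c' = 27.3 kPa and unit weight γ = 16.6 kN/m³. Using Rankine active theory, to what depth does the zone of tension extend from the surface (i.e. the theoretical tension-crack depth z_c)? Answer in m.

4.71 m

K_a = tan²(45° − 20.2°/2) = 0.4867; √K_a = 0.6976.
The active pressure is zero where K_a γ z = 2c√K_a, so z_c = 2c/(γ√K_a) = 2×27.3/(16.6×0.6976) = 4.715 m.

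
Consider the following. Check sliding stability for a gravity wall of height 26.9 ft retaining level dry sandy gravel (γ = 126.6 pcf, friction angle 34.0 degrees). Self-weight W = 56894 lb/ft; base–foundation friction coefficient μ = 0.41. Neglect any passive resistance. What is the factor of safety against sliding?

K_a = tan²(45° − 34.0°/2) = 0.2827.
P_a = ½K_aγH² = 0.5×0.2827×126.6×26.9² = 12950 lb/ft, acting at H/3 = 8.967 ft above the base.
FS_sliding = μW / P_a = 0.41×56894 / 12950 = 1.801.

1.80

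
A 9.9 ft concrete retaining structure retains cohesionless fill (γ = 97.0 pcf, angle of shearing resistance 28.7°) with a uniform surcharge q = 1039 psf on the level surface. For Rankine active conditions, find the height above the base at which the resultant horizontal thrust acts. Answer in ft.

K_a = 0.3511.
Triangular part P₁ = ½K_aγH² = 1669 at H/3 = 3.300 ft; rectangular part P₂ = K_a q H = 3612 at H/2 = 4.950 ft.
ȳ = (P₁·3.300 + P₂·4.950)/(P₁+P₂) = 4.428 ft.

4.43 ft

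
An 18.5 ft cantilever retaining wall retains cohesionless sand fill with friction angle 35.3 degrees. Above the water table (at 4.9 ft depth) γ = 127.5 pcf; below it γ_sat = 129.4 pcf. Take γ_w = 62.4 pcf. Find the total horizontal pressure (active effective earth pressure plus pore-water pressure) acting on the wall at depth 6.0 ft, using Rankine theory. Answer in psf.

K_a = (1 − sin φ)/(1 + sin φ) = 0.2675.
γ' = 129.4 − 62.4 = 67.00 pcf.
Effective vertical stress at 6.0 ft: σ'_v = 127.5×4.9 + 67.00×1.10 = 698.4 psf.
σ'_h = K_a σ'_v = 0.2675 × 698.4 = 186.9 psf; u = γ_w × 1.10 = 68.64 psf.
Total σ_h = 186.9 + 68.64 = 255.5 psf.

256 psf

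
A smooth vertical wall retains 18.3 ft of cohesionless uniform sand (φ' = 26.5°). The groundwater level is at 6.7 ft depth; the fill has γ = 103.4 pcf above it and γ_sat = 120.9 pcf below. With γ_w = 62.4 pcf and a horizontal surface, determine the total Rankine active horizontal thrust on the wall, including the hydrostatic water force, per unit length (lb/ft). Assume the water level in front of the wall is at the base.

K_a = tan²(45° − φ/2) = 0.3829.
γ' = 120.9 − 62.4 = 58.50 pcf. Depth below WT = 11.6 ft.
σ'_h at WT = K_a γ d_w = 265.3 psf; at base = 265.3 + K_a γ' × 11.6 = 525.2 psf.
P₁ (0–6.7 ft) = ½×265.3×6.7 = 888.7. P₂ (6.7–18.3 ft) = ½(265.3+525.2)×11.6 = 4585.
P_w = ½ γ_w h₂² = 0.5×62.4×11.6² = 4198. Total = 888.7+4585+4198 = 9672 lb/ft.

9670 lb/ft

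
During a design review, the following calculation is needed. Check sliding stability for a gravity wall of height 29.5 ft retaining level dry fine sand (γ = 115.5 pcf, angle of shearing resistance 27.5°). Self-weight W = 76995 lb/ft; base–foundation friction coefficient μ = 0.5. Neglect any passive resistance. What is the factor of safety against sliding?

K_a = tan²(45° − 27.5°/2) = 0.3682.
P_a = ½K_aγH² = 0.5×0.3682×115.5×29.5² = 18510 lb/ft, acting at H/3 = 9.833 ft above the base.
FS_sliding = μW / P_a = 0.5×76995 / 18510 = 2.080.

2.08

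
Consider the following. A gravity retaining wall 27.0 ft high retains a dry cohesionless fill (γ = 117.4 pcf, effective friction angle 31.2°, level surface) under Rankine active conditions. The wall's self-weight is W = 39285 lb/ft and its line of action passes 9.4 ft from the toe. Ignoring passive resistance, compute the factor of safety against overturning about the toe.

3.02

K_a = tan²(45° − 31.2°/2) = 0.3175.
P_a = ½K_aγH² = 0.5×0.3175×117.4×27.0² = 13590 lb/ft, acting at H/3 = 9.000 ft above the base.
Overturning moment M_o = P_a × H/3 = 13590 × 9.000 = 122300.
Resisting moment M_r = W × 9.4 = 39285 × 9.4 = 369300.
FS_overturning = M_r/M_o = 369300/122300 = 3.020.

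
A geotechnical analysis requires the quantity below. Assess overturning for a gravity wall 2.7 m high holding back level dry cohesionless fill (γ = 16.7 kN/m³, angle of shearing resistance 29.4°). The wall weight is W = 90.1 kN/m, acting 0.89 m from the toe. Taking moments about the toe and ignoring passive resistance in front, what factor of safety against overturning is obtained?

K_a = tan²(45° − 29.4°/2) = 0.3415.
P_a = ½K_aγH² = 0.5×0.3415×16.7×2.7² = 20.79 kN/m, acting at H/3 = 0.9000 m above the base.
Overturning moment M_o = P_a × H/3 = 20.79 × 0.9000 = 18.71.
Resisting moment M_r = W × 0.89 = 90.1 × 0.89 = 80.19.
FS_overturning = M_r/M_o = 80.19/18.71 = 4.287.

4.29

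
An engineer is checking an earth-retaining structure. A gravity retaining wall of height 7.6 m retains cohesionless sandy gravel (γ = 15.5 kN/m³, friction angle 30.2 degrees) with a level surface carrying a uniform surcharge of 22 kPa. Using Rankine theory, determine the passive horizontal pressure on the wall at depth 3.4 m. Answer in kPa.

K_p = (1 + sin φ)/(1 − sin φ) = 3.024.
σ_v = γz + q = 15.5 × 3.4 + 22 = 74.70 kPa.
σ_h = K_p σ_v = 3.024 × 74.70 = 225.9 kPa.

226 kPa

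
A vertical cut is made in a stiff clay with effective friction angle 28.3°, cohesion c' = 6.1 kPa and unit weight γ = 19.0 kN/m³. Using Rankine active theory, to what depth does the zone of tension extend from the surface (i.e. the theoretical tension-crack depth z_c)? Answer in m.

1.08 m

K_a = tan²(45° − 28.3°/2) = 0.3568; √K_a = 0.5973.
The active pressure is zero where K_a γ z = 2c√K_a, so z_c = 2c/(γ√K_a) = 2×6.1/(19.0×0.5973) = 1.075 m.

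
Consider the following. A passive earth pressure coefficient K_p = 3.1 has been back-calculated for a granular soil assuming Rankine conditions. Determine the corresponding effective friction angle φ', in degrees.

K_p = (1+sin φ)/(1−sin φ) ⇒ sin φ = (K_p − 1)/(K_p + 1) = 0.5122.
φ = arcsin(0.5122) = 30.81°.

30.8°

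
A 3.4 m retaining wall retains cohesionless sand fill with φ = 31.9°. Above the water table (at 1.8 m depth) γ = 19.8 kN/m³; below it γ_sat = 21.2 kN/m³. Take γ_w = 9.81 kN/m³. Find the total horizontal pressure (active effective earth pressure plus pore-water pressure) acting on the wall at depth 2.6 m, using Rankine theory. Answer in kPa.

K_a = (1 − sin φ)/(1 + sin φ) = 0.3085.
γ' = 21.2 − 9.81 = 11.39 kN/m³.
Effective vertical stress at 2.6 m: σ'_v = 19.8×1.8 + 11.39×0.800 = 44.75 kPa.
σ'_h = K_a σ'_v = 0.3085 × 44.75 = 13.81 kPa; u = γ_w × 0.800 = 7.848 kPa.
Total σ_h = 13.81 + 7.848 = 21.66 kPa.

21.7 kPa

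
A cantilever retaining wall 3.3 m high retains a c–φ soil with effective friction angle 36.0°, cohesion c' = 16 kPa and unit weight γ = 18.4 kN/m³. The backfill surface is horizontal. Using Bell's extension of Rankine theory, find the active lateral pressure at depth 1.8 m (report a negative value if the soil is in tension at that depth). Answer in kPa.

K_a = (1 − sin φ)/(1 + sin φ) = 0.2596.
σ_a = K_a γ z − 2c√K_a = 0.2596×18.4×1.8 − 2×16×0.5095 = -7.706 kPa.

-7.71 kPa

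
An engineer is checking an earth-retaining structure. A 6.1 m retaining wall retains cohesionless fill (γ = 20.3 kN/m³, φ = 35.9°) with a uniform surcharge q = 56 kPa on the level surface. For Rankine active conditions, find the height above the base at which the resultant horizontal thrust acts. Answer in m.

K_a = 0.2607.
Triangular part P₁ = ½K_aγH² = 98.48 at H/3 = 2.033 m; rectangular part P₂ = K_a q H = 89.07 at H/2 = 3.050 m.
ȳ = (P₁·2.033 + P₂·3.050)/(P₁+P₂) = 2.516 m.

2.52 m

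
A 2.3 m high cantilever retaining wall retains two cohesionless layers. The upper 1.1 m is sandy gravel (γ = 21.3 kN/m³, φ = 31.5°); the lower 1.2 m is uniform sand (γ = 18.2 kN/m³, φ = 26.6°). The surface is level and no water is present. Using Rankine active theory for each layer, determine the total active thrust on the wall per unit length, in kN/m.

19.8 kN/m

K_a1 = tan²(45°−31.5°/2) = 0.3136; K_a2 = tan²(45°−26.6°/2) = 0.3814.
Layer 1: σ at base = K_a1 γ₁ h₁ = 7.348 kPa; P₁ = ½×7.348×1.1 = 4.042.
Layer 2: σ_v at top = γ₁h₁ = 23.43; σ_h top = K_a2×23.43 = 8.937; σ_h base = K_a2×(23.43+18.2×1.2) = 17.27.
P₂ = ½(8.937+17.27)×1.2 = 15.72. Total P_a = 4.042+15.72 = 19.76 kN/m.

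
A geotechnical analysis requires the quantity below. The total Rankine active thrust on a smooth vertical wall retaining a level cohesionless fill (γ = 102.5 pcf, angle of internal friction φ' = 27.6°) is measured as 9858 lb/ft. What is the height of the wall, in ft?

K_a = 0.3668. P_a = ½ K_a γ H² ⇒ H = √(2P_a/(K_a γ)).
H = √(2×9858/(0.3668×102.5)) = 22.90 ft.

22.9 ft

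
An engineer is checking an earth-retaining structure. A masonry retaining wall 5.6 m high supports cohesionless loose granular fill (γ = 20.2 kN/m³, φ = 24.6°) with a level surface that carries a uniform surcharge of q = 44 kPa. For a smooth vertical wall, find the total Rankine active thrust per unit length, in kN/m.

232 kN/m

K_a = tan²(45° − φ/2) = 0.4121.
Soil triangle: ½ K_a γ H² = 0.5×0.4121×20.2×5.6² = 130.5 kN/m.
Surcharge rectangle: K_a q H = 0.4121×44×5.6 = 101.6 kN/m.
Total = 130.5 + 101.6 = 232.1 kN/m.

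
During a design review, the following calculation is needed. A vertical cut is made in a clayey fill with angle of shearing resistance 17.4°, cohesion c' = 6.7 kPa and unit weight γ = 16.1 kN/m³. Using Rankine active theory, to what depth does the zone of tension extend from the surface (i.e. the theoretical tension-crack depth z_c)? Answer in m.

1.13 m

K_a = tan²(45° − 17.4°/2) = 0.5396; √K_a = 0.7346.
The active pressure is zero where K_a γ z = 2c√K_a, so z_c = 2c/(γ√K_a) = 2×6.7/(16.1×0.7346) = 1.133 m.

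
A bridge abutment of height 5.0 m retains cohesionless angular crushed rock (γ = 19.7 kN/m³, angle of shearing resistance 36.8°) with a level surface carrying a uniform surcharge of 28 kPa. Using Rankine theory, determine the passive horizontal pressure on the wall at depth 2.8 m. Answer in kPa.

332 kPa

K_p = (1 + sin φ)/(1 − sin φ) = 3.988.
σ_v = γz + q = 19.7 × 2.8 + 28 = 83.16 kPa.
σ_h = K_p σ_v = 3.988 × 83.16 = 331.6 kPa.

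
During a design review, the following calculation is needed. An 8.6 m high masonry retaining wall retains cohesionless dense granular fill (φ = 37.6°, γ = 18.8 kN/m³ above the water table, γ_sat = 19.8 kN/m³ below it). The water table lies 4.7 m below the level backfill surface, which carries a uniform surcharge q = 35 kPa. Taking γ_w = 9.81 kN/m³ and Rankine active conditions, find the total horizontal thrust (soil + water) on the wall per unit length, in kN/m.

K_a = tan²(45° − φ/2) = 0.2421.
γ' = 19.8 − 9.81 = 9.990 kN/m³. h₂ = H − d_w = 3.9 m.
σ'_h: at surface K_a·q = 8.474; at WT K_a(q+γd_w) = 29.87; at base K_a(q+γd_w+γ'h₂) = 39.30 kPa.
P₁ = ½(8.474+29.87)×4.7 = 90.11; P₂ = ½(29.87+39.30)×3.9 = 134.9; P_w = ½γ_w h₂² = 74.61.
Total = 90.11+134.9+74.61 = 299.6 kN/m.

300 kN/m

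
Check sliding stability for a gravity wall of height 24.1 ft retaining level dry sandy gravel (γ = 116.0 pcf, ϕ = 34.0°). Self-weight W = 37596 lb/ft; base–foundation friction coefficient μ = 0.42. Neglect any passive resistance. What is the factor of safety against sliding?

K_a = tan²(45° − 34.0°/2) = 0.2827.
P_a = ½K_aγH² = 0.5×0.2827×116.0×24.1² = 9524 lb/ft, acting at H/3 = 8.033 ft above the base.
FS_sliding = μW / P_a = 0.42×37596 / 9524 = 1.658.

1.66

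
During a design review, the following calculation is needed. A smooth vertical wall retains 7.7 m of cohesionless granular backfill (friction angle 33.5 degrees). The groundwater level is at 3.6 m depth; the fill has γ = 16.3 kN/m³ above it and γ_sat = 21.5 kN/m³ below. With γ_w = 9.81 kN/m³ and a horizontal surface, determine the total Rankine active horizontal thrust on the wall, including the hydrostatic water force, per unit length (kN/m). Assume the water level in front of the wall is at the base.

K_a = tan²(45° − φ/2) = 0.2887.
γ' = 21.5 − 9.81 = 11.69 kN/m³. Depth below WT = 4.1 m.
σ'_h at WT = K_a γ d_w = 16.94 kPa; at base = 16.94 + K_a γ' × 4.1 = 30.78 kPa.
P₁ (0–3.6 m) = ½×16.94×3.6 = 30.49. P₂ (3.6–7.7 m) = ½(16.94+30.78)×4.1 = 97.83.
P_w = ½ γ_w h₂² = 0.5×9.81×4.1² = 82.45. Total = 30.49+97.83+82.45 = 210.8 kN/m.

211 kN/m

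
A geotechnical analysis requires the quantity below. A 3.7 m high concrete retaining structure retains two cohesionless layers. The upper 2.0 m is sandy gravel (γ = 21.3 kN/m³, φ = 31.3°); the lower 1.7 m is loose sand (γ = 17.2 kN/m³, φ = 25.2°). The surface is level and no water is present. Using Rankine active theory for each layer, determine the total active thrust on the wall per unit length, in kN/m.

K_a1 = tan²(45°−31.3°/2) = 0.3162; K_a2 = tan²(45°−25.2°/2) = 0.4027.
Layer 1: σ at base = K_a1 γ₁ h₁ = 13.47 kPa; P₁ = ½×13.47×2.0 = 13.47.
Layer 2: σ_v at top = γ₁h₁ = 42.60; σ_h top = K_a2×42.60 = 17.16; σ_h base = K_a2×(42.60+17.2×1.7) = 28.93.
P₂ = ½(17.16+28.93)×1.7 = 39.18. Total P_a = 13.47+39.18 = 52.65 kN/m.

52.6 kN/m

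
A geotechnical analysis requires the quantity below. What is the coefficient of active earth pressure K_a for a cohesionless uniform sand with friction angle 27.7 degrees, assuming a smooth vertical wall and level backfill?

K_a = (1 − sin φ)/(1 + sin φ) = (1 − sin 27.7°)/(1 + sin 27.7°) = 0.3653.

0.365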